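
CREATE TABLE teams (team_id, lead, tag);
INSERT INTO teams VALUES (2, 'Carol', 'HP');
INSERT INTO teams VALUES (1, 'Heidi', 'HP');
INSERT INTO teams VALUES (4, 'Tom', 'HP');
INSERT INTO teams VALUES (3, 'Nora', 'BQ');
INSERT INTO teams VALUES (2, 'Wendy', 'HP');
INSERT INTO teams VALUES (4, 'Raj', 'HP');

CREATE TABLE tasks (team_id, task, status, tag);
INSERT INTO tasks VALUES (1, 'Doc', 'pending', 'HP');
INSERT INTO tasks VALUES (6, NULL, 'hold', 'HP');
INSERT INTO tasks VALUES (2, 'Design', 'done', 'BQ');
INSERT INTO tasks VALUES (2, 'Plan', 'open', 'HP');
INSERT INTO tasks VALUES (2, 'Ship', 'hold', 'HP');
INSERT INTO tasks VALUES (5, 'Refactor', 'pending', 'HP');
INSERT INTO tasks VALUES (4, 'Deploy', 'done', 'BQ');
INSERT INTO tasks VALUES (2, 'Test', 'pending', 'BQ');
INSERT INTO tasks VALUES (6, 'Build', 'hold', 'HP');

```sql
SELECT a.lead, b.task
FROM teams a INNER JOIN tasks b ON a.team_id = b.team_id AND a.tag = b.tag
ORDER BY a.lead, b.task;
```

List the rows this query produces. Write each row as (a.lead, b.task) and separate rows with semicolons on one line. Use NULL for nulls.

INNER JOIN keeps only pairs where the ON condition holds.
Matching on a.team_id = b.team_id AND a.tag = b.tag.
Matched pairs: 5.

(Carol, Plan); (Carol, Ship); (Heidi, Doc); (Wendy, Plan); (Wendy, Ship)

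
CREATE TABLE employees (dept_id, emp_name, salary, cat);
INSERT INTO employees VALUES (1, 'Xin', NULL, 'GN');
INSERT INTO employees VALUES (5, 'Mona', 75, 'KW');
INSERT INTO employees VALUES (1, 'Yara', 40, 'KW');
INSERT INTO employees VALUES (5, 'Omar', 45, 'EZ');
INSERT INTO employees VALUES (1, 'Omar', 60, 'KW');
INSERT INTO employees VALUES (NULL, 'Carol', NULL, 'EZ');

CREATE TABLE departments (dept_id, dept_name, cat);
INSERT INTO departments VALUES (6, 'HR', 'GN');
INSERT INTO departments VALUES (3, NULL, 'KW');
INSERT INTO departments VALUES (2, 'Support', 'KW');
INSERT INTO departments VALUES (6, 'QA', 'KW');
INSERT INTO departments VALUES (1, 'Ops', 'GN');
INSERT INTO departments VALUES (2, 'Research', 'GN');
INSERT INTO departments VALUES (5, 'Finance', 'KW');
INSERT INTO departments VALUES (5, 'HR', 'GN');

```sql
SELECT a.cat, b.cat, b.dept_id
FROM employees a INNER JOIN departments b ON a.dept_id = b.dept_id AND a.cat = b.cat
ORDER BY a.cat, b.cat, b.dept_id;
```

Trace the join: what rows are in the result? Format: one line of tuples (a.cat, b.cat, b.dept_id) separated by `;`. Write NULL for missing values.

INNER JOIN keeps only pairs where the ON condition holds.
Matching on a.dept_id = b.dept_id AND a.cat = b.cat. A NULL in a compared column never satisfies the condition.
Matched pairs: 2.

(GN, GN, 1); (KW, KW, 5)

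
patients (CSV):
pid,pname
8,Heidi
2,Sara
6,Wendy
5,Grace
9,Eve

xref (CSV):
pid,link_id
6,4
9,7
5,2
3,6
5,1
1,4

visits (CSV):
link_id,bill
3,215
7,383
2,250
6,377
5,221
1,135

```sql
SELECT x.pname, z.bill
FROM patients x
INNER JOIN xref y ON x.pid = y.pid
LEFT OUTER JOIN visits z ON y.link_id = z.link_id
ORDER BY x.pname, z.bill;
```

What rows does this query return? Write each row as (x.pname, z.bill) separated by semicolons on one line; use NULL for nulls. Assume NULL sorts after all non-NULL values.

(Eve, 383); (Grace, 135); (Grace, 250); (Wendy, NULL)

Step 1 — x INNER JOIN y on pid → 4 row(s).
Then LEFT JOIN `visits z` on link_id: each of those 4 rows is kept; rows whose y.link_id has no match in z get NULL for z's columns.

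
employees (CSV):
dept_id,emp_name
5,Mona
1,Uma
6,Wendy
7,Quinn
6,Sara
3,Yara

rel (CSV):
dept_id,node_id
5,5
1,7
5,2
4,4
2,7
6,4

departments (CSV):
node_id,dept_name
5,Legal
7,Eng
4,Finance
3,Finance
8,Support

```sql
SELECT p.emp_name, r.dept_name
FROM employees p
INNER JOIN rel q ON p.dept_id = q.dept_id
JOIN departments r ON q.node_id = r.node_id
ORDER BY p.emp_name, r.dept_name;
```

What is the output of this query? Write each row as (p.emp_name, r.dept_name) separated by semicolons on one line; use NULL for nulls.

Evaluate left to right. First `employees p INNER JOIN rel q` on dept_id: 5 row(s).
Then INNER JOIN `departments r` on node_id: keep only rows whose q.node_id appears in r.

(Mona, Legal); (Sara, Finance); (Uma, Eng); (Wendy, Finance)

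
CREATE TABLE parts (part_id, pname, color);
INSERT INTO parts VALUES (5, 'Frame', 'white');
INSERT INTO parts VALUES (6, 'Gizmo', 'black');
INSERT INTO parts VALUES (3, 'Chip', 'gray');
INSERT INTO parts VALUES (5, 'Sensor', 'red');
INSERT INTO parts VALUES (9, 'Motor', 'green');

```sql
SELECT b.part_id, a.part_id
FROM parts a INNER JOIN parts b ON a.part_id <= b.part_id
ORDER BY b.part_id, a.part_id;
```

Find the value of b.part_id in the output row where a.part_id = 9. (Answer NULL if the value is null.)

9

INNER JOIN keeps only pairs where the ON condition holds.
Matching on a.part_id <= b.part_id.
Matched pairs: 16.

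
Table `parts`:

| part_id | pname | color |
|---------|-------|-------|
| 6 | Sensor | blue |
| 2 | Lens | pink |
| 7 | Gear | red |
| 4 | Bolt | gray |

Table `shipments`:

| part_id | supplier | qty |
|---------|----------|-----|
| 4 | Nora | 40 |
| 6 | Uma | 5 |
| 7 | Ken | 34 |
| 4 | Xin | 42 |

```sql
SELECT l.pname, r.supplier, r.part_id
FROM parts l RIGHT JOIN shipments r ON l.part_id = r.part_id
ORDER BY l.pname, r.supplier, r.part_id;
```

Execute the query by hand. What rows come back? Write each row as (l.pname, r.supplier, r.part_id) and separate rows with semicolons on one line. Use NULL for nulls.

(Bolt, Nora, 4); (Bolt, Xin, 4); (Gear, Ken, 7); (Sensor, Uma, 6)

RIGHT JOIN keeps every row from `shipments`; unmatched rows get NULL for `parts`'s columns.
Matching on l.part_id = r.part_id.
- l row (part_id=6): matches 1 r row(s) → 1 output row(s).
- l row (part_id=2): no match.
- l row (part_id=7): matches 1 r row(s) → 1 output row(s).
- l row (part_id=4): matches 2 r row(s) → 2 output row(s).
- every r row matched at least one l row.
After projecting and ordering:
l.pname | r.supplier | r.part_id
Bolt | Nora | 4
Bolt | Xin | 4
Gear | Ken | 7
Sensor | Uma | 6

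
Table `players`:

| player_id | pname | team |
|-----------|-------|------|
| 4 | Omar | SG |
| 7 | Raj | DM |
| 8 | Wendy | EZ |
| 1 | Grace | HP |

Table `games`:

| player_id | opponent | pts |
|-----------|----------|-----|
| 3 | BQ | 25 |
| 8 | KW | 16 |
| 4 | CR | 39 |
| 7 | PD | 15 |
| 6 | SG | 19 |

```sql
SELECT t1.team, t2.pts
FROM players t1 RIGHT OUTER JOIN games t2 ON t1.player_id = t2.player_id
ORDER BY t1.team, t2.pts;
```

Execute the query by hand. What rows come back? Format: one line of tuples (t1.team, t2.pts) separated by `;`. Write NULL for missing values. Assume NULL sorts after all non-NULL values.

(DM, 15); (EZ, 16); (SG, 39); (NULL, 19); (NULL, 25)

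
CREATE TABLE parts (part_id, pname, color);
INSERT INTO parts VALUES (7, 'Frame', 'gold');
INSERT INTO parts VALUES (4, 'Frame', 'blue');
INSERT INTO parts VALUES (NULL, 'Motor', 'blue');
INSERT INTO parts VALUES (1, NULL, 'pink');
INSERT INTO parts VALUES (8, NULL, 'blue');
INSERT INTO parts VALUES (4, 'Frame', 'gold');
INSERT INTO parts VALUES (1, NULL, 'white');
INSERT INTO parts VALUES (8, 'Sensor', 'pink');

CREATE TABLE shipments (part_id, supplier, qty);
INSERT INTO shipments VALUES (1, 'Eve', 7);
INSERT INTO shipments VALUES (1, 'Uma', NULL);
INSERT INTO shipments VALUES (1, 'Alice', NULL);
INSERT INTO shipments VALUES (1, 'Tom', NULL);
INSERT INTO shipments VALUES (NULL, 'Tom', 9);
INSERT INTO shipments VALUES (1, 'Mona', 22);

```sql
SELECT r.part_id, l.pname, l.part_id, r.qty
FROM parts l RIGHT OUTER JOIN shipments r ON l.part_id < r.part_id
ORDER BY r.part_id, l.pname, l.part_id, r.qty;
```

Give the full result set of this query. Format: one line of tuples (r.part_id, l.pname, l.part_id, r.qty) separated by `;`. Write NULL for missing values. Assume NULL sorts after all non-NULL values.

(1, NULL, NULL, 7); (1, NULL, NULL, 22); (1, NULL, NULL, NULL); (1, NULL, NULL, NULL); (1, NULL, NULL, NULL); (NULL, NULL, NULL, 9)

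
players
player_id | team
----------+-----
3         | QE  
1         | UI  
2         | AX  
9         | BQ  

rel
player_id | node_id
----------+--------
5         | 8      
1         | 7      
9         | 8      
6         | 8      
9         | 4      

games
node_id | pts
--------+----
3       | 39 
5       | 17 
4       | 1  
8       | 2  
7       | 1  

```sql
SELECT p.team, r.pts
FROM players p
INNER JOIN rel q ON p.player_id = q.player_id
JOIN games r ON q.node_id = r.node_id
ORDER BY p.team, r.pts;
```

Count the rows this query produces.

3

Joins associate left-to-right: players INNER JOIN rel on player_id gives 3 intermediate row(s).
Then INNER JOIN `games r` on node_id: keep only rows whose q.node_id appears in r.
Result: 3 row(s).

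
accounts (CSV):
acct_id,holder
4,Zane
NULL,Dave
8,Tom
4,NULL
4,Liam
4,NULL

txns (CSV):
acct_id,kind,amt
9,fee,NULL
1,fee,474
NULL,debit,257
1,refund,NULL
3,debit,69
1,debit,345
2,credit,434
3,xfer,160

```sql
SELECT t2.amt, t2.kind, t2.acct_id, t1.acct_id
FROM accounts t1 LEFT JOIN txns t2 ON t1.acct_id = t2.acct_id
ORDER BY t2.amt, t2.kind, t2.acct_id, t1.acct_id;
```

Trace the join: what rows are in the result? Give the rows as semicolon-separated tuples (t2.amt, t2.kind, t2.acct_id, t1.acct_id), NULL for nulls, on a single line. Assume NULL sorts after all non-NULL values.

LEFT JOIN keeps every row from `accounts`; unmatched rows get NULL for `txns`'s columns.
Matching on t1.acct_id = t2.acct_id. A NULL in a compared column never satisfies the condition.
- acct_id=4: no t2 row matches, row kept with t2 columns NULL.
- acct_id=NULL: no t2 row matches, row kept with t2 columns NULL.
- acct_id=8: no t2 row matches, row kept with t2 columns NULL.
- acct_id=4: no t2 row matches, row kept with t2 columns NULL.
- acct_id=4: no t2 row matches, row kept with t2 columns NULL.
- acct_id=4: no t2 row matches, row kept with t2 columns NULL.
After projecting and ordering:
t2.amt | t2.kind | t2.acct_id | t1.acct_id
NULL | NULL | NULL | 4
NULL | NULL | NULL | 4
NULL | NULL | NULL | 4
NULL | NULL | NULL | 4
NULL | NULL | NULL | 8
NULL | NULL | NULL | NULL

(NULL, NULL, NULL, 4); (NULL, NULL, NULL, 4); (NULL, NULL, NULL, 4); (NULL, NULL, NULL, 4); (NULL, NULL, NULL, 8); (NULL, NULL, NULL, NULL)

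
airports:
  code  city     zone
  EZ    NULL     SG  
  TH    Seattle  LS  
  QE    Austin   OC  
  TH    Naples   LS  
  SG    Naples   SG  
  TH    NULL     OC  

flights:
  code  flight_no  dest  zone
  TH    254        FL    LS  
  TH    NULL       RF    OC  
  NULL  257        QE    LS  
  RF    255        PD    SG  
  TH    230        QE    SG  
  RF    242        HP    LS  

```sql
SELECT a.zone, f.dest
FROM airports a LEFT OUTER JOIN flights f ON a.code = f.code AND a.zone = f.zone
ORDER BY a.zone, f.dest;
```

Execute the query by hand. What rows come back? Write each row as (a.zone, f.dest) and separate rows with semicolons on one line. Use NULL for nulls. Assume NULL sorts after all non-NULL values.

LEFT JOIN keeps every row from `airports`; unmatched rows get NULL for `flights`'s columns.
Matching on a.code = f.code AND a.zone = f.zone. A NULL in a compared column never satisfies the condition.
- code=EZ, zone=SG: no f row matches, row kept with f columns NULL.
- code=TH, zone=LS: 1 matching f row(s), so 1 row(s) emitted.
- code=QE, zone=OC: no f row matches, row kept with f columns NULL.
- code=TH, zone=LS: 1 matching f row(s), so 1 row(s) emitted.
- code=SG, zone=SG: no f row matches, row kept with f columns NULL.
- code=TH, zone=OC: 1 matching f row(s), so 1 row(s) emitted.
After projecting and ordering:
a.zone | f.dest
LS | FL
LS | FL
OC | RF
OC | NULL
SG | NULL
SG | NULL

(LS, FL); (LS, FL); (OC, RF); (OC, NULL); (SG, NULL); (SG, NULL)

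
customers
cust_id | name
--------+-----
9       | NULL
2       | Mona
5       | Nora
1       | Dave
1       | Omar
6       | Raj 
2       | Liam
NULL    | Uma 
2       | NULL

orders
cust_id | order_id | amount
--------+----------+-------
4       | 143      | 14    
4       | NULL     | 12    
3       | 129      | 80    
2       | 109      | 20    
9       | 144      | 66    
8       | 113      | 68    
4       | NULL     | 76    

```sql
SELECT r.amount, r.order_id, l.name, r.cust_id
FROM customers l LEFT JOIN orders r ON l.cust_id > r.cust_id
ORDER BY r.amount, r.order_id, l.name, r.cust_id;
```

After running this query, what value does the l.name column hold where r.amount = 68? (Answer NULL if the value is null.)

LEFT JOIN keeps every row from `customers`; unmatched rows get NULL for `orders`'s columns.
Matching on l.cust_id > r.cust_id. A NULL in a compared column never satisfies the condition.
- cust_id=9: 6 matching r row(s), so 6 row(s) emitted.
- cust_id=2: no r row matches, row kept with r columns NULL.
- cust_id=5: 5 matching r row(s), so 5 row(s) emitted.
- cust_id=1: no r row matches, row kept with r columns NULL.
- cust_id=1: no r row matches, row kept with r columns NULL.
- cust_id=6: 5 matching r row(s), so 5 row(s) emitted.
- cust_id=2: no r row matches, row kept with r columns NULL.
- cust_id=NULL: no r row matches, row kept with r columns NULL.
- cust_id=2: no r row matches, row kept with r columns NULL.

NULL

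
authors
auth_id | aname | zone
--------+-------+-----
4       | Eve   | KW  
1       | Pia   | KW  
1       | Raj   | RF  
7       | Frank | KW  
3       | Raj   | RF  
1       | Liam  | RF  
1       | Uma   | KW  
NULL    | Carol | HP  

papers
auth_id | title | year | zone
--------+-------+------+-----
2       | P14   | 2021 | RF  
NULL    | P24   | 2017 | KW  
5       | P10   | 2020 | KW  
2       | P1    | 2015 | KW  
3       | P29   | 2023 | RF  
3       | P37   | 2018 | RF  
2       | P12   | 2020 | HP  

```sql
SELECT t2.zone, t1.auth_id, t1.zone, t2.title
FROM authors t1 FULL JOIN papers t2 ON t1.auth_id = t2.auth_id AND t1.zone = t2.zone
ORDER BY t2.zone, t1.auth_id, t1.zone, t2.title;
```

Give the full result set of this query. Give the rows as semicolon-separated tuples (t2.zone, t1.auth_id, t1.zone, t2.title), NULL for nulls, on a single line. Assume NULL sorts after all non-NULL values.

FULL OUTER JOIN keeps every row from both sides; unmatched rows get NULL for the other side's columns.
Matching on t1.auth_id = t2.auth_id AND t1.zone = t2.zone. A NULL in a compared column never satisfies the condition.
- t1 row (auth_id=4, zone=KW): no match → kept, t2 columns NULL.
- t1 row (auth_id=1, zone=KW): no match → kept, t2 columns NULL.
- t1 row (auth_id=1, zone=RF): no match → kept, t2 columns NULL.
- t1 row (auth_id=7, zone=KW): no match → kept, t2 columns NULL.
- t1 row (auth_id=3, zone=RF): matches 2 t2 row(s) → 2 output row(s).
- t1 row (auth_id=1, zone=RF): no match → kept, t2 columns NULL.
- t1 row (auth_id=1, zone=KW): no match → kept, t2 columns NULL.
- t1 row (auth_id=NULL, zone=HP): no match → kept, t2 columns NULL.
- 5 row(s) from t2 found no t1 partner → padded with NULL.

(HP, NULL, NULL, P12); (KW, NULL, NULL, P1); (KW, NULL, NULL, P10); (KW, NULL, NULL, P24); (RF, 3, RF, P29); (RF, 3, RF, P37); (RF, NULL, NULL, P14); (NULL, 1, KW, NULL); (NULL, 1, KW, NULL); (NULL, 1, RF, NULL); (NULL, 1, RF, NULL); (NULL, 4, KW, NULL); (NULL, 7, KW, NULL); (NULL, NULL, HP, NULL)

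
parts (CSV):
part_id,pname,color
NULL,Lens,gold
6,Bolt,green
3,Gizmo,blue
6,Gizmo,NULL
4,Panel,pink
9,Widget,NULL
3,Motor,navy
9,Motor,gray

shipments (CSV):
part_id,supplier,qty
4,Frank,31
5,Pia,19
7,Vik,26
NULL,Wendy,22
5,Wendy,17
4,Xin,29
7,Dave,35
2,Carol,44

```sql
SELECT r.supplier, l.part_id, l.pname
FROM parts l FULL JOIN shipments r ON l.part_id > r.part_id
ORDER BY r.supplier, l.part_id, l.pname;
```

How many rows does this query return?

FULL OUTER JOIN keeps every row from both sides; unmatched rows get NULL for the other side's columns.
Matching on l.part_id > r.part_id. A NULL in a compared column never satisfies the condition.
- l row (part_id=NULL): no match → kept, r columns NULL.
- l row (part_id=6): matches 5 r row(s) → 5 output row(s).
- l row (part_id=3): matches 1 r row(s) → 1 output row(s).
- l row (part_id=6): matches 5 r row(s) → 5 output row(s).
- l row (part_id=4): matches 1 r row(s) → 1 output row(s).
- l row (part_id=9): matches 7 r row(s) → 7 output row(s).
- l row (part_id=3): matches 1 r row(s) → 1 output row(s).
- l row (part_id=9): matches 7 r row(s) → 7 output row(s).
- 1 r row(s) had no l match → kept, l columns NULL.
Total: 27 matched + 2 padded = 29 rows.

29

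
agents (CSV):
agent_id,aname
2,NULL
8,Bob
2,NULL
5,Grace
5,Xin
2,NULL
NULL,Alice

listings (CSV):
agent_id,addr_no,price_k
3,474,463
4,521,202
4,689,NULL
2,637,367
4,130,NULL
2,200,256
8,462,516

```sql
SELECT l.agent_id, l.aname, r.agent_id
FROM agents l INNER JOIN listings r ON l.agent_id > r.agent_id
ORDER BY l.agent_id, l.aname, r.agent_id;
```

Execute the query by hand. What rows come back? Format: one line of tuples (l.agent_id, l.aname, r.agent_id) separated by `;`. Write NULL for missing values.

INNER JOIN keeps only pairs where the ON condition holds.
Matching on l.agent_id > r.agent_id. A NULL in a compared column never satisfies the condition.
- l (agent_id=2) has no partner → excluded.
- l (agent_id=8) pairs with 6 row(s) of r.
- l (agent_id=2) has no partner → excluded.
- l (agent_id=5) pairs with 6 row(s) of r.
- l (agent_id=5) pairs with 6 row(s) of r.
- l (agent_id=2) has no partner → excluded.
- l (agent_id=NULL) has no partner → excluded.

(5, Grace, 2); (5, Grace, 2); (5, Grace, 3); (5, Grace, 4); (5, Grace, 4); (5, Grace, 4); (5, Xin, 2); (5, Xin, 2); (5, Xin, 3); (5, Xin, 4); (5, Xin, 4); (5, Xin, 4); (8, Bob, 2); (8, Bob, 2); (8, Bob, 3); (8, Bob, 4); (8, Bob, 4); (8, Bob, 4)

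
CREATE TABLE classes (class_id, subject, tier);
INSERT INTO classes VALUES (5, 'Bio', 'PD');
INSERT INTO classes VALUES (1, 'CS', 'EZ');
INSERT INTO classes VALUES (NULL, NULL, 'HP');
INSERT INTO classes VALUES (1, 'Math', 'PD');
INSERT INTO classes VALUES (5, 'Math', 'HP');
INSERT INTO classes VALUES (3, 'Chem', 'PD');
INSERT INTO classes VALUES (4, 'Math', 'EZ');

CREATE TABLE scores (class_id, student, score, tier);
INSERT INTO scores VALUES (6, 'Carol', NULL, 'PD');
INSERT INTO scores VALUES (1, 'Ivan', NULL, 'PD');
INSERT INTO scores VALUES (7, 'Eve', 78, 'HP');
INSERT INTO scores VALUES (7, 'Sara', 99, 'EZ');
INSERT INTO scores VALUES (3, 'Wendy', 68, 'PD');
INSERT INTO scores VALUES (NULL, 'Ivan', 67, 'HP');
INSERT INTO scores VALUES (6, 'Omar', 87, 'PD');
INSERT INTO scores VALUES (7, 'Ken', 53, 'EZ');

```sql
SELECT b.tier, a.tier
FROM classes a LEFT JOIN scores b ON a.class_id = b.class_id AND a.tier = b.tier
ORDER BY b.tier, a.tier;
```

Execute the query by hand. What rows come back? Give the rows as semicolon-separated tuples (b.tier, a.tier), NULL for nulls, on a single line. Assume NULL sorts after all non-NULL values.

LEFT JOIN keeps every row from `classes`; unmatched rows get NULL for `scores`'s columns.
Matching on a.class_id = b.class_id AND a.tier = b.tier. A NULL in a compared column never satisfies the condition.
Matched pairs: 2; unmatched a rows kept: 5.

(PD, PD); (PD, PD); (NULL, EZ); (NULL, EZ); (NULL, HP); (NULL, HP); (NULL, PD)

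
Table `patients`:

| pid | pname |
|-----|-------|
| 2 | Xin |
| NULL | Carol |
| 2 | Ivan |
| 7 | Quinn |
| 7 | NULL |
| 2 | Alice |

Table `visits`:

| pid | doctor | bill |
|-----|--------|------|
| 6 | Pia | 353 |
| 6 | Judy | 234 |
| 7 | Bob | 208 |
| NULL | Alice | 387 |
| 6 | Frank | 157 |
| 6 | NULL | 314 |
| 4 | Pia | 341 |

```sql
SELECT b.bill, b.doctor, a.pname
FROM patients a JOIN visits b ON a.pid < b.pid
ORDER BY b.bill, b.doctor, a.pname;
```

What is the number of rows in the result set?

18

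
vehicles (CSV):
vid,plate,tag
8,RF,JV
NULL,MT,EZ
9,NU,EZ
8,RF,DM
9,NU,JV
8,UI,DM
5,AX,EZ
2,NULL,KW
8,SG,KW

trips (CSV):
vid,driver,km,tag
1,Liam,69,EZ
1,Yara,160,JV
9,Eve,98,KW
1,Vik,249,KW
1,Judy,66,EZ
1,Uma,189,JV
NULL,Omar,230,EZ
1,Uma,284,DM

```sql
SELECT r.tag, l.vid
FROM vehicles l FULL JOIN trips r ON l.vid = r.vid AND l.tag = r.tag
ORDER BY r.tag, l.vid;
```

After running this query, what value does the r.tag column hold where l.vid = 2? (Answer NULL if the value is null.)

NULL

FULL OUTER JOIN keeps every row from both sides; unmatched rows get NULL for the other side's columns.
Matching on l.vid = r.vid AND l.tag = r.tag. A NULL in a compared column never satisfies the condition.
Matched pairs: 0; unmatched l rows kept: 9; unmatched r rows kept: 8.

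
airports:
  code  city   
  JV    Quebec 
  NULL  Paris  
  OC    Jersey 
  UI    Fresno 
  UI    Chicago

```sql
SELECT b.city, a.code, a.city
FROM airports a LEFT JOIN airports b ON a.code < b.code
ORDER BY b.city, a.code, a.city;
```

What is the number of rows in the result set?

8

LEFT JOIN keeps every row from `airports a`; unmatched rows get NULL for `airports b`'s columns.
Matching on a.code < b.code. A NULL in a compared column never satisfies the condition.
Matched pairs: 5; unmatched a rows kept: 3.
Total: 5 matched + 3 padded = 8 rows.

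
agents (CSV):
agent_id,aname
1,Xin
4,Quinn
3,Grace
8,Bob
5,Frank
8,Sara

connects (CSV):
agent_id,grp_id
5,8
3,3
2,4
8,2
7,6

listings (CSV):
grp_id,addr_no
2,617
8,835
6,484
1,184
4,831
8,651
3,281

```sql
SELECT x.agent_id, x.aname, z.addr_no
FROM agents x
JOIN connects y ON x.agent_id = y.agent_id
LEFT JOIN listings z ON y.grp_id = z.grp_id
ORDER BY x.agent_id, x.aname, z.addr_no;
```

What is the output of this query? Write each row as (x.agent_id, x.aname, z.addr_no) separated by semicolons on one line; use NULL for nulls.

(3, Grace, 281); (5, Frank, 651); (5, Frank, 835); (8, Bob, 617); (8, Sara, 617)

Step 1 — x INNER JOIN y on agent_id → 4 row(s).
Then LEFT JOIN `listings z` on grp_id: each of those 4 rows is kept; rows whose y.grp_id has no match in z get NULL for z's columns.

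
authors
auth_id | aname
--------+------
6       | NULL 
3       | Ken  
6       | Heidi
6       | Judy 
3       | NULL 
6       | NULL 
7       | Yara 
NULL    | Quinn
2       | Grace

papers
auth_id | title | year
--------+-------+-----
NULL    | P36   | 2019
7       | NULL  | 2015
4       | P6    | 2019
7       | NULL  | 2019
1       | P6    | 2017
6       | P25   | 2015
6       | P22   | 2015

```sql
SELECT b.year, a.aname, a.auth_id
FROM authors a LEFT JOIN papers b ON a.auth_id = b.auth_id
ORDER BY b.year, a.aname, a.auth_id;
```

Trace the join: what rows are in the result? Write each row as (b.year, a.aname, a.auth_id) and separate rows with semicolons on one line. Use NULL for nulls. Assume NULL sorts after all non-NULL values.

(2015, Heidi, 6); (2015, Heidi, 6); (2015, Judy, 6); (2015, Judy, 6); (2015, Yara, 7); (2015, NULL, 6); (2015, NULL, 6); (2015, NULL, 6); (2015, NULL, 6); (2019, Yara, 7); (NULL, Grace, 2); (NULL, Ken, 3); (NULL, Quinn, NULL); (NULL, NULL, 3)

LEFT JOIN keeps every row from `authors`; unmatched rows get NULL for `papers`'s columns.
Matching on a.auth_id = b.auth_id. A NULL in a compared column never satisfies the condition.
- a row (auth_id=6): matches 2 b row(s) → 2 output row(s).
- a row (auth_id=3): no match → kept, b columns NULL.
- a row (auth_id=6): matches 2 b row(s) → 2 output row(s).
- a row (auth_id=6): matches 2 b row(s) → 2 output row(s).
- a row (auth_id=3): no match → kept, b columns NULL.
- a row (auth_id=6): matches 2 b row(s) → 2 output row(s).
- a row (auth_id=7): matches 2 b row(s) → 2 output row(s).
- a row (auth_id=NULL): no match → kept, b columns NULL.
- a row (auth_id=2): no match → kept, b columns NULL.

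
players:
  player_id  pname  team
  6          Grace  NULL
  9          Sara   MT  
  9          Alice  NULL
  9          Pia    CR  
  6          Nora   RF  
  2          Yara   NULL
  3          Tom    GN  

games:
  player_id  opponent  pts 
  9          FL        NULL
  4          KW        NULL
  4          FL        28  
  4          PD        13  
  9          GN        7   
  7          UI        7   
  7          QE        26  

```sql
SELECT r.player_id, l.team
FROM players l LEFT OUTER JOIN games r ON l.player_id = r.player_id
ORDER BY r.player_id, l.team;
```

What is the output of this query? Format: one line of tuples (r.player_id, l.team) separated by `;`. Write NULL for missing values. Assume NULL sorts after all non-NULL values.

(9, CR); (9, CR); (9, MT); (9, MT); (9, NULL); (9, NULL); (NULL, GN); (NULL, RF); (NULL, NULL); (NULL, NULL)

LEFT JOIN keeps every row from `players`; unmatched rows get NULL for `games`'s columns.
Matching on l.player_id = r.player_id.
- l (player_id=6) has no partner → padded with NULL.
- l (player_id=9) pairs with 2 row(s) of r.
- l (player_id=9) pairs with 2 row(s) of r.
- l (player_id=9) pairs with 2 row(s) of r.
- l (player_id=6) has no partner → padded with NULL.
- l (player_id=2) has no partner → padded with NULL.
- l (player_id=3) has no partner → padded with NULL.
After projecting and ordering:
r.player_id | l.team
9 | CR
9 | CR
9 | MT
9 | MT
9 | NULL
9 | NULL
NULL | GN
NULL | RF
NULL | NULL
NULL | NULL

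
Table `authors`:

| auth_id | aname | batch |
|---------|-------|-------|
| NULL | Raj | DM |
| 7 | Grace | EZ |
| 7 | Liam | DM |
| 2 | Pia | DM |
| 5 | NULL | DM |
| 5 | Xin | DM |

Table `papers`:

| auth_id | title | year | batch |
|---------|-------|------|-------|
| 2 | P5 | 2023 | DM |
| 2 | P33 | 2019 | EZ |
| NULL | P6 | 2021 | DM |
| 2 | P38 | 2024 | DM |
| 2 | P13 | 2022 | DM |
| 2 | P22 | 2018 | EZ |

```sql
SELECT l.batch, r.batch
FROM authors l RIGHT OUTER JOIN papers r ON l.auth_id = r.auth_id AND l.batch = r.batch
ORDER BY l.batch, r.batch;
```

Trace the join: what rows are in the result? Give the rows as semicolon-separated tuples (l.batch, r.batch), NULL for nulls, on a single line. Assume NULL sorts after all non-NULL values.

RIGHT JOIN keeps every row from `papers`; unmatched rows get NULL for `authors`'s columns.
Matching on l.auth_id = r.auth_id AND l.batch = r.batch. A NULL in a compared column never satisfies the condition.
- l (auth_id=NULL, batch=DM) has no partner in r.
- l (auth_id=7, batch=EZ) has no partner in r.
- l (auth_id=7, batch=DM) has no partner in r.
- l (auth_id=2, batch=DM) pairs with 3 row(s) of r.
- l (auth_id=5, batch=DM) has no partner in r.
- l (auth_id=5, batch=DM) has no partner in r.
- plus 3 unmatched r row(s), each kept with NULL l columns.
After projecting and ordering:
l.batch | r.batch
DM | DM
DM | DM
DM | DM
NULL | DM
NULL | EZ
NULL | EZ

(DM, DM); (DM, DM); (DM, DM); (NULL, DM); (NULL, EZ); (NULL, EZ)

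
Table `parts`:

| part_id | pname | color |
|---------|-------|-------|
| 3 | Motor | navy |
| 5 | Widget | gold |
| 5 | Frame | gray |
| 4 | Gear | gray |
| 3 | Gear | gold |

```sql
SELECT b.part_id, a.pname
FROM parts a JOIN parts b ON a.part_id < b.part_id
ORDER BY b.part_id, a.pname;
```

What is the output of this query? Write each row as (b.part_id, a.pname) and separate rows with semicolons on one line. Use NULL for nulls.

(4, Gear); (4, Motor); (5, Gear); (5, Gear); (5, Gear); (5, Gear); (5, Motor); (5, Motor)

INNER JOIN keeps only pairs where the ON condition holds.
Matching on a.part_id < b.part_id.
Matched pairs: 8.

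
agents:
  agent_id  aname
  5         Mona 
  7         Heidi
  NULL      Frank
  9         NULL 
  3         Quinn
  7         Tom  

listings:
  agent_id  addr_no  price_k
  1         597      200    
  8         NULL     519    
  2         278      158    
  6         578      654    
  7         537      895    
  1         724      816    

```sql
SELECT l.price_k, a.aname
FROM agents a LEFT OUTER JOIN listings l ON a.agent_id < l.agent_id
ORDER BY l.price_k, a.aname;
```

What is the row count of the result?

LEFT JOIN keeps every row from `agents`; unmatched rows get NULL for `listings`'s columns.
Matching on a.agent_id < l.agent_id. A NULL in a compared column never satisfies the condition.
Matched pairs: 8; unmatched a rows kept: 2.
Total: 8 matched + 2 padded = 10 rows.

10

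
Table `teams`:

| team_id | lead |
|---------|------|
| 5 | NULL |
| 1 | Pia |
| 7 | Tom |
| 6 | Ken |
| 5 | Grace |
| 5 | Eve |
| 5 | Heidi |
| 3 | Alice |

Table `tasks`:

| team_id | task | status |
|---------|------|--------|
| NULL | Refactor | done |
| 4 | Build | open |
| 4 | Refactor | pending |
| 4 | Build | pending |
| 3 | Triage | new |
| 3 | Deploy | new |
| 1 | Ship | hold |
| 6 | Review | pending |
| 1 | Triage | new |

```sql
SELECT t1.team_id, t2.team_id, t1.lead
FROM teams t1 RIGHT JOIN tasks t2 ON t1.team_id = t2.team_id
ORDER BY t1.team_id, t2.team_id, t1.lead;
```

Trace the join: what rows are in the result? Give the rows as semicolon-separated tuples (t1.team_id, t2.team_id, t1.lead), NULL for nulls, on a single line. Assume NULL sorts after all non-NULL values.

RIGHT JOIN keeps every row from `tasks`; unmatched rows get NULL for `teams`'s columns.
Matching on t1.team_id = t2.team_id. A NULL in a compared column never satisfies the condition.
Matched pairs: 5; unmatched t2 rows kept: 4.

(1, 1, Pia); (1, 1, Pia); (3, 3, Alice); (3, 3, Alice); (6, 6, Ken); (NULL, 4, NULL); (NULL, 4, NULL); (NULL, 4, NULL); (NULL, NULL, NULL)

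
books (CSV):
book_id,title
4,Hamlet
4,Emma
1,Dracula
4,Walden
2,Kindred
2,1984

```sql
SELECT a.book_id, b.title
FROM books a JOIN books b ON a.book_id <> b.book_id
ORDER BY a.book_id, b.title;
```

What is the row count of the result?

INNER JOIN keeps only pairs where the ON condition holds.
Matching on a.book_id <> b.book_id.
Matched pairs: 22.
Total: 22 rows.

22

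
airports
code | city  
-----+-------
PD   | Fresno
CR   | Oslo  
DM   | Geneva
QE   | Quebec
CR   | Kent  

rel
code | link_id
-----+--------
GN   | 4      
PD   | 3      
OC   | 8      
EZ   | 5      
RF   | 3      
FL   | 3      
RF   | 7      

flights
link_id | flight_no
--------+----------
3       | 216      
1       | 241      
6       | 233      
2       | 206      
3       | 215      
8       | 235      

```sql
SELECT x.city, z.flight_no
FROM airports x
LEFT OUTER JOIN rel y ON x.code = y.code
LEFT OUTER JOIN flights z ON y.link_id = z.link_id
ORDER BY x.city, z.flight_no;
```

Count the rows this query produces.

Joins associate left-to-right: airports LEFT JOIN rel on code gives 5 intermediate row(s).
Then LEFT JOIN `flights z` on link_id: each of those 5 rows is kept; rows whose y.link_id has no match in z get NULL for z's columns.
Result: 6 row(s).

6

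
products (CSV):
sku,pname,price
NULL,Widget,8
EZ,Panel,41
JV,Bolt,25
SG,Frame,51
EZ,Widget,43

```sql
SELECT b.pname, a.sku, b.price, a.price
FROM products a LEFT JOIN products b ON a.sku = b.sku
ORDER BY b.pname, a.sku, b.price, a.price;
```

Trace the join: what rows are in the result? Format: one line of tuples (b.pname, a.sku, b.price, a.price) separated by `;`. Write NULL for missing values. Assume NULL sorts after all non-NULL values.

(Bolt, JV, 25, 25); (Frame, SG, 51, 51); (Panel, EZ, 41, 41); (Panel, EZ, 41, 43); (Widget, EZ, 43, 41); (Widget, EZ, 43, 43); (NULL, NULL, NULL, 8)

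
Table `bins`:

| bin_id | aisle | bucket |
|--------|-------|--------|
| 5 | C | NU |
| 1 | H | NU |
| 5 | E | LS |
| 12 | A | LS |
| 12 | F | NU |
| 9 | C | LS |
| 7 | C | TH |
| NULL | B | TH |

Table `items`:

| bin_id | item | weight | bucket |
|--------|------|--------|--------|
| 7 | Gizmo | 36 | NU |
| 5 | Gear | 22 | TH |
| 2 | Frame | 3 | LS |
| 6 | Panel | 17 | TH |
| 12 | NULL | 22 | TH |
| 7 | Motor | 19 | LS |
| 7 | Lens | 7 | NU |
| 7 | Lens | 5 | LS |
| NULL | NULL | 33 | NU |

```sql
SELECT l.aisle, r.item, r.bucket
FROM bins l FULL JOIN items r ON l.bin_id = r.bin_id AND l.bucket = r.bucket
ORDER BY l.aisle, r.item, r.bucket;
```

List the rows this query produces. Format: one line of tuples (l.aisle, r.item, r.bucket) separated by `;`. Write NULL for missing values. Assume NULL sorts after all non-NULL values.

FULL OUTER JOIN keeps every row from both sides; unmatched rows get NULL for the other side's columns.
Matching on l.bin_id = r.bin_id AND l.bucket = r.bucket. A NULL in a compared column never satisfies the condition.
- bin_id=5, bucket=NU: no r row matches, row kept with r columns NULL.
- bin_id=1, bucket=NU: no r row matches, row kept with r columns NULL.
- bin_id=5, bucket=LS: no r row matches, row kept with r columns NULL.
- bin_id=12, bucket=LS: no r row matches, row kept with r columns NULL.
- bin_id=12, bucket=NU: no r row matches, row kept with r columns NULL.
- bin_id=9, bucket=LS: no r row matches, row kept with r columns NULL.
- bin_id=7, bucket=TH: no r row matches, row kept with r columns NULL.
- bin_id=NULL, bucket=TH: no r row matches, row kept with r columns NULL.
- 9 row(s) from r found no l partner → padded with NULL.

(A, NULL, NULL); (B, NULL, NULL); (C, NULL, NULL); (C, NULL, NULL); (C, NULL, NULL); (E, NULL, NULL); (F, NULL, NULL); (H, NULL, NULL); (NULL, Frame, LS); (NULL, Gear, TH); (NULL, Gizmo, NU); (NULL, Lens, LS); (NULL, Lens, NU); (NULL, Motor, LS); (NULL, Panel, TH); (NULL, NULL, NU); (NULL, NULL, TH)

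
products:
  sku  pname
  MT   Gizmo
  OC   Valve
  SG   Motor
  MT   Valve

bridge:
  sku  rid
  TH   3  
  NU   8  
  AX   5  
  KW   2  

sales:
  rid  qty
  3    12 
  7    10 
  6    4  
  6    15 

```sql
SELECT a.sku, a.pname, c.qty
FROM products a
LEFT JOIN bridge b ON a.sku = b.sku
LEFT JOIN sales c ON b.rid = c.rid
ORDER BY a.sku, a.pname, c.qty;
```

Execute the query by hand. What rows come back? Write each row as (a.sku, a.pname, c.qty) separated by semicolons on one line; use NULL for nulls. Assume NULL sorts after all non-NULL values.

Step 1 — a LEFT JOIN b on sku → 4 row(s).
Then LEFT JOIN `sales c` on rid: each of those 4 rows is kept; rows whose b.rid has no match in c get NULL for c's columns.

(MT, Gizmo, NULL); (MT, Valve, NULL); (OC, Valve, NULL); (SG, Motor, NULL)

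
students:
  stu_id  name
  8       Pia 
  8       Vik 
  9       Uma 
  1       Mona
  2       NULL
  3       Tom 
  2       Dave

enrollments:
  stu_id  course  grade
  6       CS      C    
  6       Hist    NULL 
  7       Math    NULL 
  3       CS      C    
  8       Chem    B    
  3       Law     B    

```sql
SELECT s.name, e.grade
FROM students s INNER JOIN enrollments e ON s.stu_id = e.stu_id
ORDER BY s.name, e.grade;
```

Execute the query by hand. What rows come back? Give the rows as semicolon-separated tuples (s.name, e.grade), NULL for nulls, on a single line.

INNER JOIN keeps only pairs where the ON condition holds.
Matching on s.stu_id = e.stu_id.
Matched pairs: 4.

(Pia, B); (Tom, B); (Tom, C); (Vik, B)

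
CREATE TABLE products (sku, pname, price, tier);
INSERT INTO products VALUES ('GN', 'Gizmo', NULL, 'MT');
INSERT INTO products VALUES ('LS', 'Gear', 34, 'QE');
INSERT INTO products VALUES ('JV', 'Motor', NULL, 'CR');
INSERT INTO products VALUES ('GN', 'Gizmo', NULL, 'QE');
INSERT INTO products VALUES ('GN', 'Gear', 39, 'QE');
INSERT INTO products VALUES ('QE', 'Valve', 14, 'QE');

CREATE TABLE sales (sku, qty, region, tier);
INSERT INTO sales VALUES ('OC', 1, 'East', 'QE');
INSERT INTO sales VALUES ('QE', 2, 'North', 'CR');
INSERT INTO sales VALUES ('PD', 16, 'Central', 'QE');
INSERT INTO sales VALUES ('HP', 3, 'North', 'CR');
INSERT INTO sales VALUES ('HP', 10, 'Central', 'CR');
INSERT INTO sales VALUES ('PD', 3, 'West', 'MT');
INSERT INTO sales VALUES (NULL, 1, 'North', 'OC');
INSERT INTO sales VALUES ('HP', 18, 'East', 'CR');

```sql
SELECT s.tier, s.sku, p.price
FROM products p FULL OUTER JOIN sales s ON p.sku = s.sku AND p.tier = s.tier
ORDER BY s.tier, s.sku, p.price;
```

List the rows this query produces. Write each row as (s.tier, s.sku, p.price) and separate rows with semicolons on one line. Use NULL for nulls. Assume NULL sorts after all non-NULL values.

(CR, HP, NULL); (CR, HP, NULL); (CR, HP, NULL); (CR, QE, NULL); (MT, PD, NULL); (OC, NULL, NULL); (QE, OC, NULL); (QE, PD, NULL); (NULL, NULL, 14); (NULL, NULL, 34); (NULL, NULL, 39); (NULL, NULL, NULL); (NULL, NULL, NULL); (NULL, NULL, NULL)

FULL OUTER JOIN keeps every row from both sides; unmatched rows get NULL for the other side's columns.
Matching on p.sku = s.sku AND p.tier = s.tier. A NULL in a compared column never satisfies the condition.
Matched pairs: 0; unmatched p rows kept: 6; unmatched s rows kept: 8.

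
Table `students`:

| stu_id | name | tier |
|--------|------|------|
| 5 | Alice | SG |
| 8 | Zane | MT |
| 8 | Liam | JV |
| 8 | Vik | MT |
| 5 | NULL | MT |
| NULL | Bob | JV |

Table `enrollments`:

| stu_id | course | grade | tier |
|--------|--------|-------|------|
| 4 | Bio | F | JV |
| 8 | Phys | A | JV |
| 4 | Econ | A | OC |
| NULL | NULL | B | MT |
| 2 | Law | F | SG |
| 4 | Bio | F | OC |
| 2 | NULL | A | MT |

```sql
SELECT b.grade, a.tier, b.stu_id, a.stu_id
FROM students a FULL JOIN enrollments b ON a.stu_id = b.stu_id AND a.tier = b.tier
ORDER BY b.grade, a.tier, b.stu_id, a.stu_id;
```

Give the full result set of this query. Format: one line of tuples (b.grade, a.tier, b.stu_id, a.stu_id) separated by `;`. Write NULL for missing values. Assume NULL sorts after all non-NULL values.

(A, JV, 8, 8); (A, NULL, 2, NULL); (A, NULL, 4, NULL); (B, NULL, NULL, NULL); (F, NULL, 2, NULL); (F, NULL, 4, NULL); (F, NULL, 4, NULL); (NULL, JV, NULL, NULL); (NULL, MT, NULL, 5); (NULL, MT, NULL, 8); (NULL, MT, NULL, 8); (NULL, SG, NULL, 5)

FULL OUTER JOIN keeps every row from both sides; unmatched rows get NULL for the other side's columns.
Matching on a.stu_id = b.stu_id AND a.tier = b.tier. A NULL in a compared column never satisfies the condition.
- a row (stu_id=5, tier=SG): no match → kept, b columns NULL.
- a row (stu_id=8, tier=MT): no match → kept, b columns NULL.
- a row (stu_id=8, tier=JV): matches 1 b row(s) → 1 output row(s).
- a row (stu_id=8, tier=MT): no match → kept, b columns NULL.
- a row (stu_id=5, tier=MT): no match → kept, b columns NULL.
- a row (stu_id=NULL, tier=JV): no match → kept, b columns NULL.
- plus 6 unmatched b row(s), each kept with NULL a columns.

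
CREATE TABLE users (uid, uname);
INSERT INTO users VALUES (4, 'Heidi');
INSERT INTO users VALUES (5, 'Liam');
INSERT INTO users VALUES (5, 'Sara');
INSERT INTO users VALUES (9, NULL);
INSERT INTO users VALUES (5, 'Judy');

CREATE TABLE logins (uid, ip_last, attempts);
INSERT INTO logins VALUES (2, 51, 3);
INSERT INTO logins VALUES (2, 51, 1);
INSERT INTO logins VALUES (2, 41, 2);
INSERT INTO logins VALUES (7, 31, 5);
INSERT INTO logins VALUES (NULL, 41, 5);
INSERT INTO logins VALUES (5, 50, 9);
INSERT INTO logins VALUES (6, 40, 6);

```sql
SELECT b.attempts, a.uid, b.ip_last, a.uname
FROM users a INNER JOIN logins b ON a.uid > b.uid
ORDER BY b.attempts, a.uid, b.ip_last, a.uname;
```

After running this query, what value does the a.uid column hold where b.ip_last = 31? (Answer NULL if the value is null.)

INNER JOIN keeps only pairs where the ON condition holds.
Matching on a.uid > b.uid. A NULL in a compared column never satisfies the condition.
Matched pairs: 18.

9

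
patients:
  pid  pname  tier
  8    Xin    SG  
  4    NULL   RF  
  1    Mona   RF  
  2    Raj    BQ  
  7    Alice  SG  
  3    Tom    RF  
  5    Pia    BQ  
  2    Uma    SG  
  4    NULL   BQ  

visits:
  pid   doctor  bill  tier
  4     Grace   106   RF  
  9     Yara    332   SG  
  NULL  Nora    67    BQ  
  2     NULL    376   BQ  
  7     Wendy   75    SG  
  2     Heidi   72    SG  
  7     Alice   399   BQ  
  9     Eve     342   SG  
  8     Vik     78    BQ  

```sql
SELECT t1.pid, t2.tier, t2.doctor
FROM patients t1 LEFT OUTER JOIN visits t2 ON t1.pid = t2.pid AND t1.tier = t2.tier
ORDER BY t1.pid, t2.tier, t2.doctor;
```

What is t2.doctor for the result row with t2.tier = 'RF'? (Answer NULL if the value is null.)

Grace

LEFT JOIN keeps every row from `patients`; unmatched rows get NULL for `visits`'s columns.
Matching on t1.pid = t2.pid AND t1.tier = t2.tier. A NULL in a compared column never satisfies the condition.
Matched pairs: 4; unmatched t1 rows kept: 5.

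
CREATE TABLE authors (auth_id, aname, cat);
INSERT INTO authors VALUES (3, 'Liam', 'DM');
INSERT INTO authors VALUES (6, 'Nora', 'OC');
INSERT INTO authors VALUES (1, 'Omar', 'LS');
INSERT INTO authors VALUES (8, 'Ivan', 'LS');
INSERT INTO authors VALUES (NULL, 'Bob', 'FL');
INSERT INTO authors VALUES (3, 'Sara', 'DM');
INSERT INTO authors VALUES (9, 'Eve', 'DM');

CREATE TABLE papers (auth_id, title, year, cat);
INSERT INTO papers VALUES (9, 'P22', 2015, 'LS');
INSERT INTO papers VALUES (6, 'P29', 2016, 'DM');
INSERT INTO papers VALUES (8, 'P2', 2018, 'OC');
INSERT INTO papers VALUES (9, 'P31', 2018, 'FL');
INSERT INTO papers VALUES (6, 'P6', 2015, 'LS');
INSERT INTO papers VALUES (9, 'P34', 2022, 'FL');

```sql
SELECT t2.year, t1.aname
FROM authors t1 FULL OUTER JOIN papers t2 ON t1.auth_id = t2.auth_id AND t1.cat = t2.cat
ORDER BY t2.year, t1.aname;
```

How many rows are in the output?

13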